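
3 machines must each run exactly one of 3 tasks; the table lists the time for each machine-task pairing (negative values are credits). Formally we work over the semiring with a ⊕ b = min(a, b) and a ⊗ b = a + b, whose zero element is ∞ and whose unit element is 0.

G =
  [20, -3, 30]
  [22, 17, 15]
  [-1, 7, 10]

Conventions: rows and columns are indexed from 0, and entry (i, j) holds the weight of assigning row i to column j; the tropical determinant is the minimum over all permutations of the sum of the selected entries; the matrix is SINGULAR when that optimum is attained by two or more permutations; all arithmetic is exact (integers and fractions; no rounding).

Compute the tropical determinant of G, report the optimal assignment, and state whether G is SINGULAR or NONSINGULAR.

σ = (0, 1, 2): 20 + 17 + 10 = 47
σ = (0, 2, 1): 20 + 15 + 7 = 42
σ = (1, 0, 2): (-3) + 22 + 10 = 29
σ = (1, 2, 0): (-3) + 15 + (-1) = 11
σ = (2, 0, 1): 30 + 22 + 7 = 59
σ = (2, 1, 0): 30 + 17 + (-1) = 46
Optimal value attained by: σ = (1, 2, 0).
Answer: det⊕(G) = 11; verdict: NONSINGULAR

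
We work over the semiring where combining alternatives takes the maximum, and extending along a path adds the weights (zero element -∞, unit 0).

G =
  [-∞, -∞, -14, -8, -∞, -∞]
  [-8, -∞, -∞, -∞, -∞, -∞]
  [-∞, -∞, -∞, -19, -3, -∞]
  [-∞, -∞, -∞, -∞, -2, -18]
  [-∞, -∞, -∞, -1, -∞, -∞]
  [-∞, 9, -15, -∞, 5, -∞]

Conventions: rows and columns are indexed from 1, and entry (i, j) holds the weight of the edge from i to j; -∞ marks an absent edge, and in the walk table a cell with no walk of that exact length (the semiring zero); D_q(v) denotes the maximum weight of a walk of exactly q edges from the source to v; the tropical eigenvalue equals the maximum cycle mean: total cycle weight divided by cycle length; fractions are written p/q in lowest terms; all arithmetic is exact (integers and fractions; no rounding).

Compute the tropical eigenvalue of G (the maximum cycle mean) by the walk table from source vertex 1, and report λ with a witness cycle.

q=0: [0, -∞, -∞, -∞, -∞, -∞]
q=1: [-∞, -∞, -14, -8, -∞, -∞]
q=2: [-∞, -∞, -∞, -33, -10, -26]
q=3: [-∞, -17, -41, -11, -21, -51]
q=4: [-25, -42, -66, -22, -13, -29]
q=5: [-50, -20, -39, -14, -24, -40]
q=6: [-28, -31, -55, -25, -16, -32]
Optimal cycle mean attained by: cycle 4->5->4, total (-2) + (-1), length 2.
Answer: λ = -3/2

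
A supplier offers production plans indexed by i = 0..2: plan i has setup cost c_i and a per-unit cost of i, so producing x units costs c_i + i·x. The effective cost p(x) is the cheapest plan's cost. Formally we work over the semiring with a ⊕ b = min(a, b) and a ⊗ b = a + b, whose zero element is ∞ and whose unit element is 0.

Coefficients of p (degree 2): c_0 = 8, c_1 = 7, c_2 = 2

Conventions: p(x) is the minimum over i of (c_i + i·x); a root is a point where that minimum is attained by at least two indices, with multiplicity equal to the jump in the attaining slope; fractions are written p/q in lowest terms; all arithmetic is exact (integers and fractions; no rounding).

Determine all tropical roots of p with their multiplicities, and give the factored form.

hull edge (i=0, c=8) to (i=2, c=2): slope -3, span 2
Factored form: p(x) = 2 ⊗ (x ⊕ 3) ⊗ (x ⊕ 3)
Answer: roots = 3 (mult 2)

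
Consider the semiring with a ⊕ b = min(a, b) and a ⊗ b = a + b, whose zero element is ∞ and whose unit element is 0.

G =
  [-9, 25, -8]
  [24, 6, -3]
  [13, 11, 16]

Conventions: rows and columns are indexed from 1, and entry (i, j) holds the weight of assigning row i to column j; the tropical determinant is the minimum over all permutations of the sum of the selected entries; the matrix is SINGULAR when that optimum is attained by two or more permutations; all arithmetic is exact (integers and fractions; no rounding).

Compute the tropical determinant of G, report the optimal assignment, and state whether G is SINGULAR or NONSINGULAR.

σ = (1, 2, 3): (-9) + 6 + 16 = 13
σ = (1, 3, 2): (-9) + (-3) + 11 = -1
σ = (2, 1, 3): 25 + 24 + 16 = 65
σ = (2, 3, 1): 25 + (-3) + 13 = 35
σ = (3, 1, 2): (-8) + 24 + 11 = 27
σ = (3, 2, 1): (-8) + 6 + 13 = 11
Optimal value attained by: σ = (1, 3, 2).
Answer: det⊕(G) = -1; verdict: NONSINGULAR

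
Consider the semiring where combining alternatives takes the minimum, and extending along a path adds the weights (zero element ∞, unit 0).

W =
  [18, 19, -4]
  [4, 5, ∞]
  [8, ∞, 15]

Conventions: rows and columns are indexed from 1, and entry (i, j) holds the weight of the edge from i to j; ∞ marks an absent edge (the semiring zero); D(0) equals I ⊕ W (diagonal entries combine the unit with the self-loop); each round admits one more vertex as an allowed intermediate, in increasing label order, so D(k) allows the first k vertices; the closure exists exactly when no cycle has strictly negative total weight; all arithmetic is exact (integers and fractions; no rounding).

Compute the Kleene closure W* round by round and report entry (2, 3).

D(0):
  [0, 19, -4]
  [4, 0, ∞]
  [8, ∞, 0]
D(1):
  [0, 19, -4]
  [4, 0, 0]
  [8, 27, 0]
D(2):
  [0, 19, -4]
  [4, 0, 0]
  [8, 27, 0]
D(3):
  [0, 19, -4]
  [4, 0, 0]
  [8, 27, 0]
Answer: W*[2][3] = 0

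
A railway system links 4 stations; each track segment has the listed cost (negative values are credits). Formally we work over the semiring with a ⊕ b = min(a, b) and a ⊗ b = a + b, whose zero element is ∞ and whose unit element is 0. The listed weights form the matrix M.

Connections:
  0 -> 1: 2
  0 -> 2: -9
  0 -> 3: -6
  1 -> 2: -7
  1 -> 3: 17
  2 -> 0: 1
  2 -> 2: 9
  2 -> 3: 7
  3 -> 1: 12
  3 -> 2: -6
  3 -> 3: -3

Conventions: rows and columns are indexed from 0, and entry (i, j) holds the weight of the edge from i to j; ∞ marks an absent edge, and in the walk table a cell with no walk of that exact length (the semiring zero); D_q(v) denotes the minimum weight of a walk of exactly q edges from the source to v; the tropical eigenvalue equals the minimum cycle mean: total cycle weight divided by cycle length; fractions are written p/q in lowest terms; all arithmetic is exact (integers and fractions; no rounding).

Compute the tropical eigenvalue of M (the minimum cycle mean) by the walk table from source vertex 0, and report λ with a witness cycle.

q=0: [0, ∞, ∞, ∞]
q=1: [∞, 2, -9, -6]
q=2: [-8, 6, -12, -9]
q=3: [-11, -6, -17, -14]
q=4: [-16, -9, -20, -17]
Optimal cycle mean attained by: cycle 0->2->0, total (-9) + 1, length 2.
Answer: λ = -4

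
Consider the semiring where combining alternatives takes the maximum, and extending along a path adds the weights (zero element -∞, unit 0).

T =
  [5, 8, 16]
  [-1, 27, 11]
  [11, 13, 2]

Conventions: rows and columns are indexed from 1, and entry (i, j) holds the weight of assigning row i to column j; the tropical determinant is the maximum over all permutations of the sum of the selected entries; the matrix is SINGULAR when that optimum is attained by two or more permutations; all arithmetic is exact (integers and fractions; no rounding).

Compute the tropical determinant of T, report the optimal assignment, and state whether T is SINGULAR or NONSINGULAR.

σ = (1, 2, 3): 5 + 27 + 2 = 34
σ = (1, 3, 2): 5 + 11 + 13 = 29
σ = (2, 1, 3): 8 + (-1) + 2 = 9
σ = (2, 3, 1): 8 + 11 + 11 = 30
σ = (3, 1, 2): 16 + (-1) + 13 = 28
σ = (3, 2, 1): 16 + 27 + 11 = 54
Optimal value attained by: σ = (3, 2, 1).
Answer: det⊕(T) = 54; verdict: NONSINGULAR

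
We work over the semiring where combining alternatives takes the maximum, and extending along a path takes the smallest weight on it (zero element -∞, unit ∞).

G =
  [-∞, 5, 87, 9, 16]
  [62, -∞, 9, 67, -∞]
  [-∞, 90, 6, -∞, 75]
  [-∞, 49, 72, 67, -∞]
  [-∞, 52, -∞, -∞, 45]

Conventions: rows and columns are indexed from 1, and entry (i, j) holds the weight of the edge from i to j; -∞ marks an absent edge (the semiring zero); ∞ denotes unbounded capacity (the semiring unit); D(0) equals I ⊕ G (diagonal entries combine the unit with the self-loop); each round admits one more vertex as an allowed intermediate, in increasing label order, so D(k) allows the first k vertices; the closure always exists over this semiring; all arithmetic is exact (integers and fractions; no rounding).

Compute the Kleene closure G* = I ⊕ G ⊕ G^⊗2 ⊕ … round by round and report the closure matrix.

D(0):
  [∞, 5, 87, 9, 16]
  [62, ∞, 9, 67, -∞]
  [-∞, 90, ∞, -∞, 75]
  [-∞, 49, 72, ∞, -∞]
  [-∞, 52, -∞, -∞, ∞]
D(1):
  [∞, 5, 87, 9, 16]
  [62, ∞, 62, 67, 16]
  [-∞, 90, ∞, -∞, 75]
  [-∞, 49, 72, ∞, -∞]
  [-∞, 52, -∞, -∞, ∞]
D(2):
  [∞, 5, 87, 9, 16]
  [62, ∞, 62, 67, 16]
  [62, 90, ∞, 67, 75]
  [49, 49, 72, ∞, 16]
  [52, 52, 52, 52, ∞]
D(3):
  [∞, 87, 87, 67, 75]
  [62, ∞, 62, 67, 62]
  [62, 90, ∞, 67, 75]
  [62, 72, 72, ∞, 72]
  [52, 52, 52, 52, ∞]
D(4):
  [∞, 87, 87, 67, 75]
  [62, ∞, 67, 67, 67]
  [62, 90, ∞, 67, 75]
  [62, 72, 72, ∞, 72]
  [52, 52, 52, 52, ∞]
D(5):
  [∞, 87, 87, 67, 75]
  [62, ∞, 67, 67, 67]
  [62, 90, ∞, 67, 75]
  [62, 72, 72, ∞, 72]
  [52, 52, 52, 52, ∞]
Answer: G* = [[∞, 87, 87, 67, 75], [62, ∞, 67, 67, 67], [62, 90, ∞, 67, 75], [62, 72, 72, ∞, 72], [52, 52, 52, 52, ∞]]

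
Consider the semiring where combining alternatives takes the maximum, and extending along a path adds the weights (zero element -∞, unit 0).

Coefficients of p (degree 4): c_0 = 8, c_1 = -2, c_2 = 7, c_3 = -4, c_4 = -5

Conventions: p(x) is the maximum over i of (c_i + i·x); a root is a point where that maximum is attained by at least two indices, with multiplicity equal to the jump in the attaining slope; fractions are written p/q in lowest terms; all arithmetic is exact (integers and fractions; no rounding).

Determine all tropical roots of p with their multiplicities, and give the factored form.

hull edge (i=0, c=8) to (i=2, c=7): slope -1/2, span 2
hull edge (i=2, c=7) to (i=4, c=-5): slope -6, span 2
Factored form: p(x) = -5 ⊗ (x ⊕ 1/2) ⊗ (x ⊕ 1/2) ⊗ (x ⊕ 6) ⊗ (x ⊕ 6)
Answer: roots = 1/2 (mult 2), 6 (mult 2)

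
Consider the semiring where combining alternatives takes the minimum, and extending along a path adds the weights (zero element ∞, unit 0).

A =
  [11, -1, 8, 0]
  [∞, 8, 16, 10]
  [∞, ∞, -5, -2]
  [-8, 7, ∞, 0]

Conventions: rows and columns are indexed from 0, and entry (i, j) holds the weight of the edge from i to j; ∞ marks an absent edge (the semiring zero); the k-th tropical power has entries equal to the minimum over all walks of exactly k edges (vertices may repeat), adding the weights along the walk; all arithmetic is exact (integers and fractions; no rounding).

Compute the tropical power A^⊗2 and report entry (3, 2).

A^⊗2:
  [-8, 7, 3, 0]
  [2, 16, 11, 10]
  [-10, 5, -10, -7]
  [-8, -9, 0, -8]
Key observation: the optimum is the walk 3->0->2, with weight (-8) + 8 = 0.
Optimal value attained by: walk 3->0->2.
Answer: (A^⊗2)[3][2] = 0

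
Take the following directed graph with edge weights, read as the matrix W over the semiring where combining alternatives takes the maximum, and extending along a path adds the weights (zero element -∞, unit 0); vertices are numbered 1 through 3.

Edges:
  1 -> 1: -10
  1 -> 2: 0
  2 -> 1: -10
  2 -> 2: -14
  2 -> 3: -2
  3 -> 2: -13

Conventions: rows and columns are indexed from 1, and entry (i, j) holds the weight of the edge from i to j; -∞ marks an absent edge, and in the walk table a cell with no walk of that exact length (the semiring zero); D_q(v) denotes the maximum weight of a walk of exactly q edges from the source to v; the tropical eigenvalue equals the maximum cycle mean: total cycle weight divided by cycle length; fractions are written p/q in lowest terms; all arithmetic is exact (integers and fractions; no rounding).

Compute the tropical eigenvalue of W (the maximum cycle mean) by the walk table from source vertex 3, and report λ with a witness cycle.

q=0: [-∞, -∞, 0]
q=1: [-∞, -13, -∞]
q=2: [-23, -27, -15]
q=3: [-33, -23, -29]
Optimal cycle mean attained by: cycle 1->2->1, total 0 + (-10), length 2.
Answer: λ = -5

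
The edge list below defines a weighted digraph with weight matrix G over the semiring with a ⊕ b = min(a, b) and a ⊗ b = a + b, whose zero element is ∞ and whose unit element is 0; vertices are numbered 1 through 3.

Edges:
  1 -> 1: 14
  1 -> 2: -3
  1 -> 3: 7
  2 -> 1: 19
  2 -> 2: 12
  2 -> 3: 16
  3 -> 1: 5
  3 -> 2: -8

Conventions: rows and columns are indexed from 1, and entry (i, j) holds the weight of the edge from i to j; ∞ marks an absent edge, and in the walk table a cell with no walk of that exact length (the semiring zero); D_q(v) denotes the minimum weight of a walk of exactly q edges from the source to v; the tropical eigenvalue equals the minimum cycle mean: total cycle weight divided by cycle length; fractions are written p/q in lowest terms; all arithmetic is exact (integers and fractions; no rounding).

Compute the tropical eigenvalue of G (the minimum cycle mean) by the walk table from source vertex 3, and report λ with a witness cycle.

q=0: [∞, ∞, 0]
q=1: [5, -8, ∞]
q=2: [11, 2, 8]
q=3: [13, 0, 18]
Optimal cycle mean attained by: cycle 2->3->2, total 16 + (-8), length 2.
Answer: λ = 4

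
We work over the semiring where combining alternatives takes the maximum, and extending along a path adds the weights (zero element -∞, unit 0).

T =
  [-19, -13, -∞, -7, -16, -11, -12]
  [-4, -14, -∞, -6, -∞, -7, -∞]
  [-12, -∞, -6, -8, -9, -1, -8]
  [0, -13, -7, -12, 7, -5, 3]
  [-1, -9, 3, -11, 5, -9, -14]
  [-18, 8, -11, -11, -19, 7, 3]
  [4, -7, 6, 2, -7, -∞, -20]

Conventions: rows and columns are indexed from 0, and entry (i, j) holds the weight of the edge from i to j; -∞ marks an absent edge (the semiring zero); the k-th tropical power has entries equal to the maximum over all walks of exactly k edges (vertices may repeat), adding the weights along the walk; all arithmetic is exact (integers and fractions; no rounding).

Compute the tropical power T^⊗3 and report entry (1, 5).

T^⊗2:
  [-7, -3, -6, -10, 0, -4, -4]
  [-6, 1, -13, -11, 1, 0, -3]
  [-4, 7, -2, -6, -1, 6, 2]
  [7, 3, 10, 5, 12, 2, -2]
  [4, -1, 8, -5, 10, 2, -5]
  [7, 15, 9, 5, -4, 14, 10]
  [2, -9, 0, -2, 9, 5, 5]
T^⊗3:
  [0, 4, 3, -2, 5, 3, -1]
  [1, 8, 4, -1, 6, 7, 3]
  [6, 14, 8, 4, 4, 13, 9]
  [11, 10, 15, 2, 17, 9, 8]
  [9, 10, 13, 0, 15, 9, 5]
  [14, 22, 16, 12, 12, 21, 17]
  [9, 13, 12, 7, 14, 12, 8]
Key observation: the optimum is the walk 1->5->5->5, with weight (-7) + 7 + 7 = 7.
Optimal value attained by: walk 1->5->5->5.
Answer: (T^⊗3)[1][5] = 7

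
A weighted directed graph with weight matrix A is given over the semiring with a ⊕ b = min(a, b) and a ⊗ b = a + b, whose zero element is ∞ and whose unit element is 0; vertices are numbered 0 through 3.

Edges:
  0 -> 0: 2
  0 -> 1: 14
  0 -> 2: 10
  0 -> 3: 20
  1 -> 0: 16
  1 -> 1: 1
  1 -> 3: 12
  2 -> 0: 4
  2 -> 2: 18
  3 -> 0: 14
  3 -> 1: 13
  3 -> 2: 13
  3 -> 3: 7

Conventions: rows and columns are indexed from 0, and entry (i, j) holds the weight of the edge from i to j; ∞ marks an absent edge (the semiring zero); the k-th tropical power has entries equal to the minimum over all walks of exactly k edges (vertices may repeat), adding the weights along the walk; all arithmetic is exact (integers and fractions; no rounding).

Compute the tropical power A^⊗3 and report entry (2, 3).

A^⊗2:
  [4, 15, 12, 22]
  [17, 2, 25, 13]
  [6, 18, 14, 24]
  [16, 14, 20, 14]
A^⊗3:
  [6, 16, 14, 24]
  [18, 3, 26, 14]
  [8, 19, 16, 26]
  [18, 15, 26, 21]
Key observation: the optimum is the walk 2->0->0->3, with weight 4 + 2 + 20 = 26.
Optimal value attained by: walk 2->0->0->3.
Answer: (A^⊗3)[2][3] = 26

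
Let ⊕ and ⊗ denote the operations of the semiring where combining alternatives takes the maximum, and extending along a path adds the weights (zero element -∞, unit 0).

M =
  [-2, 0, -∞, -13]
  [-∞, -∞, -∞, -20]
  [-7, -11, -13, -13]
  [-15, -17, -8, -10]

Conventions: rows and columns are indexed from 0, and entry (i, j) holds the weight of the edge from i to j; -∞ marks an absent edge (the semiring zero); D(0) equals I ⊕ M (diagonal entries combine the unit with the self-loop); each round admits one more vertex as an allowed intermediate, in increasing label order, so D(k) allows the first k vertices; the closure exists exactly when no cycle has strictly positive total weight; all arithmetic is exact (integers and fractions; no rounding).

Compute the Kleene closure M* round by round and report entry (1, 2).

D(0):
  [0, 0, -∞, -13]
  [-∞, 0, -∞, -20]
  [-7, -11, 0, -13]
  [-15, -17, -8, 0]
D(1):
  [0, 0, -∞, -13]
  [-∞, 0, -∞, -20]
  [-7, -7, 0, -13]
  [-15, -15, -8, 0]
D(2):
  [0, 0, -∞, -13]
  [-∞, 0, -∞, -20]
  [-7, -7, 0, -13]
  [-15, -15, -8, 0]
D(3):
  [0, 0, -∞, -13]
  [-∞, 0, -∞, -20]
  [-7, -7, 0, -13]
  [-15, -15, -8, 0]
D(4):
  [0, 0, -21, -13]
  [-35, 0, -28, -20]
  [-7, -7, 0, -13]
  [-15, -15, -8, 0]
Answer: M*[1][2] = -28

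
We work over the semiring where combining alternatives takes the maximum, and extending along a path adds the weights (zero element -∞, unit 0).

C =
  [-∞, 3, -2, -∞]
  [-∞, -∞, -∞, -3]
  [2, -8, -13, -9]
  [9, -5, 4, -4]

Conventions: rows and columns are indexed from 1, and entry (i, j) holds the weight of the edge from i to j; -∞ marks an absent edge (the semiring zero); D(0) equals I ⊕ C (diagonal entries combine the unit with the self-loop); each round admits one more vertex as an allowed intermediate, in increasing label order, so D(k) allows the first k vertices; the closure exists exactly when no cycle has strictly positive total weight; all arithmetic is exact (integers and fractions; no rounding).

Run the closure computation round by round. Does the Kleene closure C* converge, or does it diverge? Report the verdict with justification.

D(0):
  [0, 3, -2, -∞]
  [-∞, 0, -∞, -3]
  [2, -8, 0, -9]
  [9, -5, 4, 0]
D(1):
  [0, 3, -2, -∞]
  [-∞, 0, -∞, -3]
  [2, 5, 0, -9]
  [9, 12, 7, 0]
Detection: at round 2, diagonal entry (4, 4) turns strictly positive.
Key observation: the cycle 4->1->2->4 has total weight 9 + 3 + (-3), which is strictly positive.
Answer: DIVERGES — positive cycle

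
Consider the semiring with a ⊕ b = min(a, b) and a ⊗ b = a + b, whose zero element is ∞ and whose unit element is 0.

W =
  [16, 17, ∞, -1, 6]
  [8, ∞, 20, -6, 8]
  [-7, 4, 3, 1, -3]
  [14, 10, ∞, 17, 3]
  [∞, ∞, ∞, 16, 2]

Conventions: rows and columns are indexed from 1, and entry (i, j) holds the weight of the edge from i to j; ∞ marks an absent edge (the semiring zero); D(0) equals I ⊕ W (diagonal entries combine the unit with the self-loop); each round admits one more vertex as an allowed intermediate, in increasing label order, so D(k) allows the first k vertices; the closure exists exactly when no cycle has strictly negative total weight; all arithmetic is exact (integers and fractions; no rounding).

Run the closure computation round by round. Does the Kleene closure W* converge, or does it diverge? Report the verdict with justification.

D(0):
  [0, 17, ∞, -1, 6]
  [8, 0, 20, -6, 8]
  [-7, 4, 0, 1, -3]
  [14, 10, ∞, 0, 3]
  [∞, ∞, ∞, 16, 0]
D(1):
  [0, 17, ∞, -1, 6]
  [8, 0, 20, -6, 8]
  [-7, 4, 0, -8, -3]
  [14, 10, ∞, 0, 3]
  [∞, ∞, ∞, 16, 0]
D(2):
  [0, 17, 37, -1, 6]
  [8, 0, 20, -6, 8]
  [-7, 4, 0, -8, -3]
  [14, 10, 30, 0, 3]
  [∞, ∞, ∞, 16, 0]
D(3):
  [0, 17, 37, -1, 6]
  [8, 0, 20, -6, 8]
  [-7, 4, 0, -8, -3]
  [14, 10, 30, 0, 3]
  [∞, ∞, ∞, 16, 0]
D(4):
  [0, 9, 29, -1, 2]
  [8, 0, 20, -6, -3]
  [-7, 2, 0, -8, -5]
  [14, 10, 30, 0, 3]
  [30, 26, 46, 16, 0]
D(5):
  [0, 9, 29, -1, 2]
  [8, 0, 20, -6, -3]
  [-7, 2, 0, -8, -5]
  [14, 10, 30, 0, 3]
  [30, 26, 46, 16, 0]
Key observation: every diagonal entry stays at the unit through all rounds, so no improving cycle exists.
Answer: CONVERGES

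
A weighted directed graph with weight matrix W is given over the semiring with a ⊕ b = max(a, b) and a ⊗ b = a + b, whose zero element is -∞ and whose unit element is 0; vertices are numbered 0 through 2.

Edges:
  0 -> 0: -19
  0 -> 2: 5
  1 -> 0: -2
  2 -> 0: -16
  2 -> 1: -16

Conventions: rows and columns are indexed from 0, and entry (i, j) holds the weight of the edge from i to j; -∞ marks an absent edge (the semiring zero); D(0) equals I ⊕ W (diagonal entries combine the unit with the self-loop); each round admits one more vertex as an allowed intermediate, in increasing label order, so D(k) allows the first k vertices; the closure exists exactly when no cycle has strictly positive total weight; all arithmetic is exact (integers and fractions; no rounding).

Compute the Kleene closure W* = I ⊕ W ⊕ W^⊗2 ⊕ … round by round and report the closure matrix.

D(0):
  [0, -∞, 5]
  [-2, 0, -∞]
  [-16, -16, 0]
D(1):
  [0, -∞, 5]
  [-2, 0, 3]
  [-16, -16, 0]
D(2):
  [0, -∞, 5]
  [-2, 0, 3]
  [-16, -16, 0]
D(3):
  [0, -11, 5]
  [-2, 0, 3]
  [-16, -16, 0]
Answer: W* = [[0, -11, 5], [-2, 0, 3], [-16, -16, 0]]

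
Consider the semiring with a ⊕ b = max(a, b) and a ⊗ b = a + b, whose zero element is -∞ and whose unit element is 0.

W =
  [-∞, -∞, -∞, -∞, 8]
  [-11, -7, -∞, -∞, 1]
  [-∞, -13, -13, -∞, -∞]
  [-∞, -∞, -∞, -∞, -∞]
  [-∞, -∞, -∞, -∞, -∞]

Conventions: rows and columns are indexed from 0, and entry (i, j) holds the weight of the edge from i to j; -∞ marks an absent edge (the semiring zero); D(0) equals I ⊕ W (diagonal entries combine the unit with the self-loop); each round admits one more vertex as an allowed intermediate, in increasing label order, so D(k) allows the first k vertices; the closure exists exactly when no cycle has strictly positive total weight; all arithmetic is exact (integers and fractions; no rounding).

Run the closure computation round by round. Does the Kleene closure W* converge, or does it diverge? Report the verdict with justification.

D(0):
  [0, -∞, -∞, -∞, 8]
  [-11, 0, -∞, -∞, 1]
  [-∞, -13, 0, -∞, -∞]
  [-∞, -∞, -∞, 0, -∞]
  [-∞, -∞, -∞, -∞, 0]
D(1):
  [0, -∞, -∞, -∞, 8]
  [-11, 0, -∞, -∞, 1]
  [-∞, -13, 0, -∞, -∞]
  [-∞, -∞, -∞, 0, -∞]
  [-∞, -∞, -∞, -∞, 0]
D(2):
  [0, -∞, -∞, -∞, 8]
  [-11, 0, -∞, -∞, 1]
  [-24, -13, 0, -∞, -12]
  [-∞, -∞, -∞, 0, -∞]
  [-∞, -∞, -∞, -∞, 0]
D(3):
  [0, -∞, -∞, -∞, 8]
  [-11, 0, -∞, -∞, 1]
  [-24, -13, 0, -∞, -12]
  [-∞, -∞, -∞, 0, -∞]
  [-∞, -∞, -∞, -∞, 0]
D(4):
  [0, -∞, -∞, -∞, 8]
  [-11, 0, -∞, -∞, 1]
  [-24, -13, 0, -∞, -12]
  [-∞, -∞, -∞, 0, -∞]
  [-∞, -∞, -∞, -∞, 0]
D(5):
  [0, -∞, -∞, -∞, 8]
  [-11, 0, -∞, -∞, 1]
  [-24, -13, 0, -∞, -12]
  [-∞, -∞, -∞, 0, -∞]
  [-∞, -∞, -∞, -∞, 0]
Key observation: every diagonal entry stays at the unit through all rounds, so no improving cycle exists.
Answer: CONVERGES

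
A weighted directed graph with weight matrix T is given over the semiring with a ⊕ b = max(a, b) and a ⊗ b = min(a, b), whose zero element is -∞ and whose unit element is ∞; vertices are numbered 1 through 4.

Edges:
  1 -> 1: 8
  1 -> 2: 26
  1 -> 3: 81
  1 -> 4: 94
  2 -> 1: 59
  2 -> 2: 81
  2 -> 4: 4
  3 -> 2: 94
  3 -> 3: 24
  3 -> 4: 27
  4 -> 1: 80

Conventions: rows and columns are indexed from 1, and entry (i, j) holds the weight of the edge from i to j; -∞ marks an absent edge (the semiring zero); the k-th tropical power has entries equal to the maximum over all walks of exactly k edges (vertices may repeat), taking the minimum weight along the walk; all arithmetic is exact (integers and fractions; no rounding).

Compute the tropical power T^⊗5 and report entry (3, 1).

T^⊗2:
  [80, 81, 24, 27]
  [59, 81, 59, 59]
  [59, 81, 24, 24]
  [8, 26, 80, 80]
T^⊗3:
  [59, 81, 80, 80]
  [59, 81, 59, 59]
  [59, 81, 59, 59]
  [80, 80, 24, 27]
T^⊗4:
  [80, 81, 59, 59]
  [59, 81, 59, 59]
  [59, 81, 59, 59]
  [59, 80, 80, 80]
T^⊗5:
  [59, 81, 80, 80]
  [59, 81, 59, 59]
  [59, 81, 59, 59]
  [80, 80, 59, 59]
Key observation: the optimum is the walk 3->2->1->3->2->1, with weight 94 min 59 min 81 min 94 min 59 = 59.
Optimal value attained by: walk 3->2->1->3->2->1.
Answer: (T^⊗5)[3][1] = 59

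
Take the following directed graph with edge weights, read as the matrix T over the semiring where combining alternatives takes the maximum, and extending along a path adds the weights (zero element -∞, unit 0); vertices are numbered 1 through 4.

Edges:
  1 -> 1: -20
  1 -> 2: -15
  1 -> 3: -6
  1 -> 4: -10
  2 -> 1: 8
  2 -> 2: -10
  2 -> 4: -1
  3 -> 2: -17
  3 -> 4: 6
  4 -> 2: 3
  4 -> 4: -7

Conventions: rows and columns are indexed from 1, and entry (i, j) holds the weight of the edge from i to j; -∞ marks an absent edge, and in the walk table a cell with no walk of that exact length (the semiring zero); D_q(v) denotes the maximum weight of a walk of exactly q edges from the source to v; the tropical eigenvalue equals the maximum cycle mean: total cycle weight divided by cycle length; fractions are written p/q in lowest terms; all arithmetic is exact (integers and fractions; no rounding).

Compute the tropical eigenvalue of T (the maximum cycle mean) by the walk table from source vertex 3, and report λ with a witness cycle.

q=0: [-∞, -∞, 0, -∞]
q=1: [-∞, -17, -∞, 6]
q=2: [-9, 9, -∞, -1]
q=3: [17, 2, -15, 8]
q=4: [10, 11, 11, 7]
Optimal cycle mean attained by: cycle 1->3->4->2->1, total (-6) + 6 + 3 + 8, length 4.
Answer: λ = 11/4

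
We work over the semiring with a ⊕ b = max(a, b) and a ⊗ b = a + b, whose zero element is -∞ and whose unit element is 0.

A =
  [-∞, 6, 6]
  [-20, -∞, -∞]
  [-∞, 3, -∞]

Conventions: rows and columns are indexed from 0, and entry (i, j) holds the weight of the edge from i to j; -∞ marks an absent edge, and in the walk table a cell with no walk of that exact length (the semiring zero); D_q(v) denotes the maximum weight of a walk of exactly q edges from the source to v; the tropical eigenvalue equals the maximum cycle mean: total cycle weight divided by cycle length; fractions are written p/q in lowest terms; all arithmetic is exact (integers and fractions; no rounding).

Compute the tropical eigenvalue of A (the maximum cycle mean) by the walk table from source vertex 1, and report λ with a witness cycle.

q=0: [-∞, 0, -∞]
q=1: [-20, -∞, -∞]
q=2: [-∞, -14, -14]
q=3: [-34, -11, -∞]
Optimal cycle mean attained by: cycle 0->2->1->0, total 6 + 3 + (-20), length 3.
Answer: λ = -11/3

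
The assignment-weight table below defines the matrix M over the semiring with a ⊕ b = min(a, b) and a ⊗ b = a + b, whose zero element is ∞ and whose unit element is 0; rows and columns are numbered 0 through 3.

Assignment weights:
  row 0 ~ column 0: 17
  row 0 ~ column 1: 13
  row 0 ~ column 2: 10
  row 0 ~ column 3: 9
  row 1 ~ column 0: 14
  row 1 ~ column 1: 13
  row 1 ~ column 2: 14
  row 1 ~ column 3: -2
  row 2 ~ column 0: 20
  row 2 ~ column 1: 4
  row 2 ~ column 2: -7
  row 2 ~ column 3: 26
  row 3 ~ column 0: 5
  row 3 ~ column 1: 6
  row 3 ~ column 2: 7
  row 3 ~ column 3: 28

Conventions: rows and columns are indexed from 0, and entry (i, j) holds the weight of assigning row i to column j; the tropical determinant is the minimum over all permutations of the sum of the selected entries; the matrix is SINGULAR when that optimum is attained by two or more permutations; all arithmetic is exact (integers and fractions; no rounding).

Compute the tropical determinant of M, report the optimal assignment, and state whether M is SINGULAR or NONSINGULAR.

σ = (0, 1, 2, 3): 17 + 13 + (-7) + 28 = 51
σ = (0, 1, 3, 2): 17 + 13 + 26 + 7 = 63
σ = (0, 2, 1, 3): 17 + 14 + 4 + 28 = 63
σ = (0, 2, 3, 1): 17 + 14 + 26 + 6 = 63
σ = (0, 3, 1, 2): 17 + (-2) + 4 + 7 = 26
σ = (0, 3, 2, 1): 17 + (-2) + (-7) + 6 = 14
σ = (1, 0, 2, 3): 13 + 14 + (-7) + 28 = 48
σ = (1, 0, 3, 2): 13 + 14 + 26 + 7 = 60
σ = (1, 2, 0, 3): 13 + 14 + 20 + 28 = 75
σ = (1, 2, 3, 0): 13 + 14 + 26 + 5 = 58
σ = (1, 3, 0, 2): 13 + (-2) + 20 + 7 = 38
σ = (1, 3, 2, 0): 13 + (-2) + (-7) + 5 = 9
σ = (2, 0, 1, 3): 10 + 14 + 4 + 28 = 56
σ = (2, 0, 3, 1): 10 + 14 + 26 + 6 = 56
σ = (2, 1, 0, 3): 10 + 13 + 20 + 28 = 71
σ = (2, 1, 3, 0): 10 + 13 + 26 + 5 = 54
σ = (2, 3, 0, 1): 10 + (-2) + 20 + 6 = 34
σ = (2, 3, 1, 0): 10 + (-2) + 4 + 5 = 17
σ = (3, 0, 1, 2): 9 + 14 + 4 + 7 = 34
σ = (3, 0, 2, 1): 9 + 14 + (-7) + 6 = 22
σ = (3, 1, 0, 2): 9 + 13 + 20 + 7 = 49
σ = (3, 1, 2, 0): 9 + 13 + (-7) + 5 = 20
σ = (3, 2, 0, 1): 9 + 14 + 20 + 6 = 49
σ = (3, 2, 1, 0): 9 + 14 + 4 + 5 = 32
Optimal value attained by: σ = (1, 3, 2, 0).
Answer: det⊕(M) = 9; verdict: NONSINGULAR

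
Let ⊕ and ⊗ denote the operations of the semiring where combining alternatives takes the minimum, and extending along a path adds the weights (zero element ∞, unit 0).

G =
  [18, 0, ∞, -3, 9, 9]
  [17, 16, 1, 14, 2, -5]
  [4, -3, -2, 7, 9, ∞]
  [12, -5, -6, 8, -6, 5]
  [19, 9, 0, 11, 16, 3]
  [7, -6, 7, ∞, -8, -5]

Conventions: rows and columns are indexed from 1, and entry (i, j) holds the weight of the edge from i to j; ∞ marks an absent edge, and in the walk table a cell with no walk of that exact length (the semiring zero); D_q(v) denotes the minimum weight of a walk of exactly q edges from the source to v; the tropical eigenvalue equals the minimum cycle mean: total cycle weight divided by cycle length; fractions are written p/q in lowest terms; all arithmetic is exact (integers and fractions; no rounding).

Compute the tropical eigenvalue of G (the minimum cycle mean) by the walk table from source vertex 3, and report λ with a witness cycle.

q=0: [∞, ∞, 0, ∞, ∞, ∞]
q=1: [4, -3, -2, 7, 9, ∞]
q=2: [2, -5, -4, 1, -1, -8]
q=3: [-1, -14, -6, -1, -16, -13]
q=4: [-6, -19, -16, -5, -21, -19]
q=5: [-12, -25, -21, -10, -27, -24]
q=6: [-17, -30, -27, -16, -32, -30]
Optimal cycle mean attained by: cycle 2->6->2, total (-5) + (-6), length 2.
Answer: λ = -11/2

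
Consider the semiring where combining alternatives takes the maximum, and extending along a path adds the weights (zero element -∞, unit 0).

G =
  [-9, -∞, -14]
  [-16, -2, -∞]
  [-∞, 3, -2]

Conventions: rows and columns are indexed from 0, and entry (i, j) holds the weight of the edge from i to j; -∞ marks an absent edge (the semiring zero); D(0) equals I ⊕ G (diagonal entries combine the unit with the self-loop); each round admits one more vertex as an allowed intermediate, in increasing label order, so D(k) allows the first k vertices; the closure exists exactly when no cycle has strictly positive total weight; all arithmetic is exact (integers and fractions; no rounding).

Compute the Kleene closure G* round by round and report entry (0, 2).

D(0):
  [0, -∞, -14]
  [-16, 0, -∞]
  [-∞, 3, 0]
D(1):
  [0, -∞, -14]
  [-16, 0, -30]
  [-∞, 3, 0]
D(2):
  [0, -∞, -14]
  [-16, 0, -30]
  [-13, 3, 0]
D(3):
  [0, -11, -14]
  [-16, 0, -30]
  [-13, 3, 0]
Answer: G*[0][2] = -14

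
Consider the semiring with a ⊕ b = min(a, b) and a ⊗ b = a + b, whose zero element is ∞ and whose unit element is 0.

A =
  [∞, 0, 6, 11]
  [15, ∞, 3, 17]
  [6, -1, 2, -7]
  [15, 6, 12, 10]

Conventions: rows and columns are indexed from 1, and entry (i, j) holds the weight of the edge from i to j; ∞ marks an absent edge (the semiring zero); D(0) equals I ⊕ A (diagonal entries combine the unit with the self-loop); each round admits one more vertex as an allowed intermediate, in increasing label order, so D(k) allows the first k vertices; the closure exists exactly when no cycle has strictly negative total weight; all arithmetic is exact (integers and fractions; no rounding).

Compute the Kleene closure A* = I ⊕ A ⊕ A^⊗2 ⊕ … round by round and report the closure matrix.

D(0):
  [0, 0, 6, 11]
  [15, 0, 3, 17]
  [6, -1, 0, -7]
  [15, 6, 12, 0]
D(1):
  [0, 0, 6, 11]
  [15, 0, 3, 17]
  [6, -1, 0, -7]
  [15, 6, 12, 0]
D(2):
  [0, 0, 3, 11]
  [15, 0, 3, 17]
  [6, -1, 0, -7]
  [15, 6, 9, 0]
D(3):
  [0, 0, 3, -4]
  [9, 0, 3, -4]
  [6, -1, 0, -7]
  [15, 6, 9, 0]
D(4):
  [0, 0, 3, -4]
  [9, 0, 3, -4]
  [6, -1, 0, -7]
  [15, 6, 9, 0]
Answer: A* = [[0, 0, 3, -4], [9, 0, 3, -4], [6, -1, 0, -7], [15, 6, 9, 0]]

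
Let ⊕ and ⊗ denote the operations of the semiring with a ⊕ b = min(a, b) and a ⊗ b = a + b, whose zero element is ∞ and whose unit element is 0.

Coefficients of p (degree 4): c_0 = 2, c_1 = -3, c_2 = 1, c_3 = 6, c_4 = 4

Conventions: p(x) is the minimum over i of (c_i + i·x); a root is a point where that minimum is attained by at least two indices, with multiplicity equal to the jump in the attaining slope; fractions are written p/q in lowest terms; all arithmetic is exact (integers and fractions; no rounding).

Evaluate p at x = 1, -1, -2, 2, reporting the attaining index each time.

p(1) = min(2+0·1=2, -3+1·1=-2, 1+2·1=3, 6+3·1=9, 4+4·1=8) = -2 (attained by i=1)
p(-1) = min(2+0·(-1)=2, -3+1·(-1)=-4, 1+2·(-1)=-1, 6+3·(-1)=3, 4+4·(-1)=0) = -4 (attained by i=1)
p(-2) = min(2+0·(-2)=2, -3+1·(-2)=-5, 1+2·(-2)=-3, 6+3·(-2)=0, 4+4·(-2)=-4) = -5 (attained by i=1)
p(2) = min(2+0·2=2, -3+1·2=-1, 1+2·2=5, 6+3·2=12, 4+4·2=12) = -1 (attained by i=1)
Answer: p(1) = -2; p(-1) = -4; p(-2) = -5; p(2) = -1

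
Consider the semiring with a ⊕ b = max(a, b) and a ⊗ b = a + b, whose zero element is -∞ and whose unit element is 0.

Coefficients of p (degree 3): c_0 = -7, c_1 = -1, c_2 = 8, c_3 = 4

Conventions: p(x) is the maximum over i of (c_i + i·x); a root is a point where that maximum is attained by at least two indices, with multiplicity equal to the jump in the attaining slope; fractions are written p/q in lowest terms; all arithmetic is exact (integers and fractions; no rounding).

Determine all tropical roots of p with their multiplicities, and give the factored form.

hull edge (i=0, c=-7) to (i=2, c=8): slope 15/2, span 2
hull edge (i=2, c=8) to (i=3, c=4): slope -4, span 1
Factored form: p(x) = 4 ⊗ (x ⊕ (-15/2)) ⊗ (x ⊕ (-15/2)) ⊗ (x ⊕ 4)
Answer: roots = -15/2 (mult 2), 4 (mult 1)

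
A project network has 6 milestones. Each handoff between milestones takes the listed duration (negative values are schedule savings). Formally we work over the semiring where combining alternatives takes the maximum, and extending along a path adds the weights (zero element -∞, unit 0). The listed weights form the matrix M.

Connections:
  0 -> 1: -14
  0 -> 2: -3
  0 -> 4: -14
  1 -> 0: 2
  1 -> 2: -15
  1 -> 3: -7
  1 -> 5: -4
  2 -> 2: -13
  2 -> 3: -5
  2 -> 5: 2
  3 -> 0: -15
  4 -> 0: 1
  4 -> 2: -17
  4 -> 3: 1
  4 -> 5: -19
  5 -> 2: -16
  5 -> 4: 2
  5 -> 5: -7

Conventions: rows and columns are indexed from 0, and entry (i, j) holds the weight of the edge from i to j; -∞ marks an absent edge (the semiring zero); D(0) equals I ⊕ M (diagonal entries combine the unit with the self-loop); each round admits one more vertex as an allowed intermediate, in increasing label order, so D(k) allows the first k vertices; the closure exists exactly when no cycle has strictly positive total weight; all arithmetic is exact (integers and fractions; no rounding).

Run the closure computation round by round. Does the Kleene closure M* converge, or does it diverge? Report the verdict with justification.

D(0):
  [0, -14, -3, -∞, -14, -∞]
  [2, 0, -15, -7, -∞, -4]
  [-∞, -∞, 0, -5, -∞, 2]
  [-15, -∞, -∞, 0, -∞, -∞]
  [1, -∞, -17, 1, 0, -19]
  [-∞, -∞, -16, -∞, 2, 0]
D(1):
  [0, -14, -3, -∞, -14, -∞]
  [2, 0, -1, -7, -12, -4]
  [-∞, -∞, 0, -5, -∞, 2]
  [-15, -29, -18, 0, -29, -∞]
  [1, -13, -2, 1, 0, -19]
  [-∞, -∞, -16, -∞, 2, 0]
D(2):
  [0, -14, -3, -21, -14, -18]
  [2, 0, -1, -7, -12, -4]
  [-∞, -∞, 0, -5, -∞, 2]
  [-15, -29, -18, 0, -29, -33]
  [1, -13, -2, 1, 0, -17]
  [-∞, -∞, -16, -∞, 2, 0]
D(3):
  [0, -14, -3, -8, -14, -1]
  [2, 0, -1, -6, -12, 1]
  [-∞, -∞, 0, -5, -∞, 2]
  [-15, -29, -18, 0, -29, -16]
  [1, -13, -2, 1, 0, 0]
  [-∞, -∞, -16, -21, 2, 0]
D(4):
  [0, -14, -3, -8, -14, -1]
  [2, 0, -1, -6, -12, 1]
  [-20, -34, 0, -5, -34, 2]
  [-15, -29, -18, 0, -29, -16]
  [1, -13, -2, 1, 0, 0]
  [-36, -50, -16, -21, 2, 0]
Detection: at round 5, diagonal entry (5, 5) turns strictly positive.
Key observation: the cycle 5->4->0->2->5 has total weight 2 + 1 + (-3) + 2, which is strictly positive.
Answer: DIVERGES — positive cycle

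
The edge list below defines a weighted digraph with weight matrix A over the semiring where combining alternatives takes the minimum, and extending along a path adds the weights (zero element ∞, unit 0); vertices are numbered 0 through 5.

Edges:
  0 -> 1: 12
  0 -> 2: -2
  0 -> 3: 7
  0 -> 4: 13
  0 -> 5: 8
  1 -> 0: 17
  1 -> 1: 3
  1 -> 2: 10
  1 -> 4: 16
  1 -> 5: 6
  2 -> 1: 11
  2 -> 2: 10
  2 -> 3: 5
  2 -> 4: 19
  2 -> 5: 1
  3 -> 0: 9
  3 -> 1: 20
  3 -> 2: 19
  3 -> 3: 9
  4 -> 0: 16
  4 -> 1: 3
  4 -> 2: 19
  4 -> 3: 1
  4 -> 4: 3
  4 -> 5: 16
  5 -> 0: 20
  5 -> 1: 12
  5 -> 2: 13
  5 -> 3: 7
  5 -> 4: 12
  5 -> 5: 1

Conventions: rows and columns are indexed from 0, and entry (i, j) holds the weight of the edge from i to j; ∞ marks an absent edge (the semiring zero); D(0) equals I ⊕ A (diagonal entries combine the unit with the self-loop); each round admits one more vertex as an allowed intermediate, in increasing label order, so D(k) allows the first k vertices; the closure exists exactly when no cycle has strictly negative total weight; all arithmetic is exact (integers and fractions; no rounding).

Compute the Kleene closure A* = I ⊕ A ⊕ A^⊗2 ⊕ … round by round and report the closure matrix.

D(0):
  [0, 12, -2, 7, 13, 8]
  [17, 0, 10, ∞, 16, 6]
  [∞, 11, 0, 5, 19, 1]
  [9, 20, 19, 0, ∞, ∞]
  [16, 3, 19, 1, 0, 16]
  [20, 12, 13, 7, 12, 0]
D(1):
  [0, 12, -2, 7, 13, 8]
  [17, 0, 10, 24, 16, 6]
  [∞, 11, 0, 5, 19, 1]
  [9, 20, 7, 0, 22, 17]
  [16, 3, 14, 1, 0, 16]
  [20, 12, 13, 7, 12, 0]
D(2):
  [0, 12, -2, 7, 13, 8]
  [17, 0, 10, 24, 16, 6]
  [28, 11, 0, 5, 19, 1]
  [9, 20, 7, 0, 22, 17]
  [16, 3, 13, 1, 0, 9]
  [20, 12, 13, 7, 12, 0]
D(3):
  [0, 9, -2, 3, 13, -1]
  [17, 0, 10, 15, 16, 6]
  [28, 11, 0, 5, 19, 1]
  [9, 18, 7, 0, 22, 8]
  [16, 3, 13, 1, 0, 9]
  [20, 12, 13, 7, 12, 0]
D(4):
  [0, 9, -2, 3, 13, -1]
  [17, 0, 10, 15, 16, 6]
  [14, 11, 0, 5, 19, 1]
  [9, 18, 7, 0, 22, 8]
  [10, 3, 8, 1, 0, 9]
  [16, 12, 13, 7, 12, 0]
D(5):
  [0, 9, -2, 3, 13, -1]
  [17, 0, 10, 15, 16, 6]
  [14, 11, 0, 5, 19, 1]
  [9, 18, 7, 0, 22, 8]
  [10, 3, 8, 1, 0, 9]
  [16, 12, 13, 7, 12, 0]
D(6):
  [0, 9, -2, 3, 11, -1]
  [17, 0, 10, 13, 16, 6]
  [14, 11, 0, 5, 13, 1]
  [9, 18, 7, 0, 20, 8]
  [10, 3, 8, 1, 0, 9]
  [16, 12, 13, 7, 12, 0]
Answer: A* = [[0, 9, -2, 3, 11, -1], [17, 0, 10, 13, 16, 6], [14, 11, 0, 5, 13, 1], [9, 18, 7, 0, 20, 8], [10, 3, 8, 1, 0, 9], [16, 12, 13, 7, 12, 0]]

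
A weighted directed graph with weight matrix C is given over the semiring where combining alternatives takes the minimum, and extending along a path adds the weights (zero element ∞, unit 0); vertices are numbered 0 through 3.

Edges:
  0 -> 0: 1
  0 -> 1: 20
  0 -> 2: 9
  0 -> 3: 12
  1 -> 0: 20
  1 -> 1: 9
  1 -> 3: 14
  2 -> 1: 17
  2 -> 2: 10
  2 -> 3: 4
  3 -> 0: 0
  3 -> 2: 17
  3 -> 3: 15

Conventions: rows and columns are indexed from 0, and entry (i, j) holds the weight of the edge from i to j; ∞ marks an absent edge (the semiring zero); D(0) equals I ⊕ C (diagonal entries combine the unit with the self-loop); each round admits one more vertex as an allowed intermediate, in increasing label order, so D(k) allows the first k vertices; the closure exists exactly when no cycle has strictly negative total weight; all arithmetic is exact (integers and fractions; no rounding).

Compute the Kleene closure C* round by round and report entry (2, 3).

D(0):
  [0, 20, 9, 12]
  [20, 0, ∞, 14]
  [∞, 17, 0, 4]
  [0, ∞, 17, 0]
D(1):
  [0, 20, 9, 12]
  [20, 0, 29, 14]
  [∞, 17, 0, 4]
  [0, 20, 9, 0]
D(2):
  [0, 20, 9, 12]
  [20, 0, 29, 14]
  [37, 17, 0, 4]
  [0, 20, 9, 0]
D(3):
  [0, 20, 9, 12]
  [20, 0, 29, 14]
  [37, 17, 0, 4]
  [0, 20, 9, 0]
D(4):
  [0, 20, 9, 12]
  [14, 0, 23, 14]
  [4, 17, 0, 4]
  [0, 20, 9, 0]
Answer: C*[2][3] = 4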